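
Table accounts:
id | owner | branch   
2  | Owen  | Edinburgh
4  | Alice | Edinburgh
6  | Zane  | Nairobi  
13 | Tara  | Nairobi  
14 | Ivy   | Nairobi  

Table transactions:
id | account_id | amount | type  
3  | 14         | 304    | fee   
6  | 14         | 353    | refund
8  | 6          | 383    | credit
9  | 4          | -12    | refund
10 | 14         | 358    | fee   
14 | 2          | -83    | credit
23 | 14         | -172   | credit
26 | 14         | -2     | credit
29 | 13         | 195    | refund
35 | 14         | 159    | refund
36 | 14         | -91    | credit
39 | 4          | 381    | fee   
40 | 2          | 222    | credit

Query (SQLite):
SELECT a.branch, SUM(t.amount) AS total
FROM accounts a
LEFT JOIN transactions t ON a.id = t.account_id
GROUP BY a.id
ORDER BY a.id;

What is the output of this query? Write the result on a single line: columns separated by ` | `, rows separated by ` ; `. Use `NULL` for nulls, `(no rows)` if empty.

Edinburgh | 139 ; Edinburgh | 369 ; Nairobi | 383 ; Nairobi | 195 ; Nairobi | 909

LEFT JOIN keeps every accounts row; unmatched ones get NULL for transactions columns.
Group by accounts.id and compute SUM(t.amount). SUM over an all-NULL group is NULL.
  2: ids {14, 40} → SUM(t.amount)=139
  4: ids {9, 39} → SUM(t.amount)=369
  6: ids {8} → SUM(t.amount)=383
  13: ids {29} → SUM(t.amount)=195
  14: ids {3, 6, 10, 23, 26, 35, 36} → SUM(t.amount)=909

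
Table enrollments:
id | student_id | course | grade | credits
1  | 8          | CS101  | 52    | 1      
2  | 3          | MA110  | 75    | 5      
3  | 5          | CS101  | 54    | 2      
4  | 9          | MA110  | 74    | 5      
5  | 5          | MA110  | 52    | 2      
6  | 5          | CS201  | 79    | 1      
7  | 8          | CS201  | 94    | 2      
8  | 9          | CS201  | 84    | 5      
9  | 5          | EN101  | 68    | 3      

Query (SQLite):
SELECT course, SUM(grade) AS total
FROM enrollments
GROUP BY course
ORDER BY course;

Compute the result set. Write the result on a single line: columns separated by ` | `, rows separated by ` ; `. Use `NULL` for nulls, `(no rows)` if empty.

CS101 | 106 ; CS201 | 257 ; EN101 | 68 ; MA110 | 201

Partition enrollments by course; compute SUM(grade) within each group.
  CS101: ids {1, 3} → SUM(grade)=106
  CS201: ids {6, 7, 8} → SUM(grade)=257
  EN101: ids {9} → SUM(grade)=68
  MA110: ids {2, 4, 5} → SUM(grade)=201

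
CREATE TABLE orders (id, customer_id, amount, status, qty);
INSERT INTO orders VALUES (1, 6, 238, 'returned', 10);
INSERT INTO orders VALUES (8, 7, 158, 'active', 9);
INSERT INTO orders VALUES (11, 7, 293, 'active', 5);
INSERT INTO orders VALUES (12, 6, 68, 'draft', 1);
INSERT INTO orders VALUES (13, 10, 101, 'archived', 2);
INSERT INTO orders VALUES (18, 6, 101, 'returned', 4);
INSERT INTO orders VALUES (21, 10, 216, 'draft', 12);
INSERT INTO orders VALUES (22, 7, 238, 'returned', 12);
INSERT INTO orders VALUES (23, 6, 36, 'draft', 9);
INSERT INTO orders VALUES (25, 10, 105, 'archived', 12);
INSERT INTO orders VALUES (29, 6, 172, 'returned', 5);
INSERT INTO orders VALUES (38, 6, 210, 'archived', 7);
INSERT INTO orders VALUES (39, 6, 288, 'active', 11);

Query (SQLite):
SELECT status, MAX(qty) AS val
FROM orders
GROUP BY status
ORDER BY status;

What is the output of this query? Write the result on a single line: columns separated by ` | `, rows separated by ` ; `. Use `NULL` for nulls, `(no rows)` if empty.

active | 11 ; archived | 12 ; draft | 12 ; returned | 12

Partition orders by status; compute MAX(qty) within each group.
  active: ids {8, 11, 39} → MAX(qty)=11
  archived: ids {13, 25, 38} → MAX(qty)=12
  draft: ids {12, 21, 23} → MAX(qty)=12
  returned: ids {1, 18, 22, 29} → MAX(qty)=12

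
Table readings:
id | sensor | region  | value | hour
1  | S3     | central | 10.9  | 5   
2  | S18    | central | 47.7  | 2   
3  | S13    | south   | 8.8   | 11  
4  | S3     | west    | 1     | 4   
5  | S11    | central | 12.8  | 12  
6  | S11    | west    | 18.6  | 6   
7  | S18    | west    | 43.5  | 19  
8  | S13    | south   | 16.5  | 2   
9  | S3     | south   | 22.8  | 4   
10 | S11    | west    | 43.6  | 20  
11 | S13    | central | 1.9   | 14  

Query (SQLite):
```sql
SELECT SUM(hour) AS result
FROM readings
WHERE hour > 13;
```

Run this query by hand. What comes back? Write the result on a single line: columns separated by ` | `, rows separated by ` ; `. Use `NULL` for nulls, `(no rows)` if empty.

Rows where hour > 13 → hour values: [19, 20, 14].
SUM of non-NULL values = 53.

53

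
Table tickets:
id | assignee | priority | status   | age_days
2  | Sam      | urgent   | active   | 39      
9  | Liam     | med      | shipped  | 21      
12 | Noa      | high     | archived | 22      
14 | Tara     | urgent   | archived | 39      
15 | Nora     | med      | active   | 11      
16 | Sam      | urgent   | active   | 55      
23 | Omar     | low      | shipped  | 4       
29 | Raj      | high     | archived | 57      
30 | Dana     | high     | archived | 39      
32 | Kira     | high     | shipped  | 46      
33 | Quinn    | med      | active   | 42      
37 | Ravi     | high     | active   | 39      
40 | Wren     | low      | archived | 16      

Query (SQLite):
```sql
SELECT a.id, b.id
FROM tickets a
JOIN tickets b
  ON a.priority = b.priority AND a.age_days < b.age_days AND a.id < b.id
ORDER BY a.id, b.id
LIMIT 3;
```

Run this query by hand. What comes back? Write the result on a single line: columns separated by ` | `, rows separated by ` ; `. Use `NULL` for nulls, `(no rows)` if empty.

2 | 16 ; 9 | 33 ; 12 | 29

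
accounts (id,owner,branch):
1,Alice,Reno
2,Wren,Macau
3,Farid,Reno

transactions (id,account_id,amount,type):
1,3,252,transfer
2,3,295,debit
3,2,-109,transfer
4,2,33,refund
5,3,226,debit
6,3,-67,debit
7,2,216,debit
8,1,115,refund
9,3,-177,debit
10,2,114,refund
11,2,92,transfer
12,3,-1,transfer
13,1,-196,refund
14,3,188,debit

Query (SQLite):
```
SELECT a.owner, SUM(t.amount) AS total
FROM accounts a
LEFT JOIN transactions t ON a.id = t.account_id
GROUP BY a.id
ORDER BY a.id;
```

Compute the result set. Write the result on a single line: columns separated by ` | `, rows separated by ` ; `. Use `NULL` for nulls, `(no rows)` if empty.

Alice | -81 ; Wren | 346 ; Farid | 716

LEFT JOIN keeps every accounts row; unmatched ones get NULL for transactions columns.
Group by accounts.id and compute SUM(t.amount). SUM over an all-NULL group is NULL.
  1: ids {8, 13} → SUM(t.amount)=-81
  2: ids {3, 4, 7, 10, 11} → SUM(t.amount)=346
  3: ids {1, 2, 5, 6, 9, 12, 14} → SUM(t.amount)=716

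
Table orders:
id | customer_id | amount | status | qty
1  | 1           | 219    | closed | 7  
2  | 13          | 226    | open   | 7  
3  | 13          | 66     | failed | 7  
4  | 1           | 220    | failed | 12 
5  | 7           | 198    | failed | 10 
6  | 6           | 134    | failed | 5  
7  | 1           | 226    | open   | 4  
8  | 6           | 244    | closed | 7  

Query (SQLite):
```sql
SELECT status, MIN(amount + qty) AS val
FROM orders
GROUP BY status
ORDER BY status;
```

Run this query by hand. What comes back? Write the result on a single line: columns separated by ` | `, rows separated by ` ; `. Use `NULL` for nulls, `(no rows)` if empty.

closed | 226 ; failed | 73 ; open | 230

For each row compute amount + qty.
Group by status; take MIN of the expression per group.
  closed: ids {1, 8} → MIN(amount + qty)=226
  failed: ids {3, 4, 5, 6} → MIN(amount + qty)=73
  open: ids {2, 7} → MIN(amount + qty)=230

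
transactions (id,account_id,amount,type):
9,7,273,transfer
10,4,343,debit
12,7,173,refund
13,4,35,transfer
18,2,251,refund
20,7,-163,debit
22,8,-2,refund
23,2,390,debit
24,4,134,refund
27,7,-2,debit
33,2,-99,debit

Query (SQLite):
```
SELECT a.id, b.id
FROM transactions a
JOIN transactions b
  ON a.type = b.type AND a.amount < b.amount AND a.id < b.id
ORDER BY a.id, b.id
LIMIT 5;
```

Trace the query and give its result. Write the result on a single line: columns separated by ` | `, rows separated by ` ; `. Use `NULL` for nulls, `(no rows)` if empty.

Pairs (a,b) with same type, a.amount < b.amount, a.id < b.id.
type groups: debit:{10,20,23,27,33} refund:{12,18,22,24} transfer:{9,13}
Ordered by (a.id, b.id); first 5.

10 | 23 ; 12 | 18 ; 20 | 23 ; 20 | 27 ; 20 | 33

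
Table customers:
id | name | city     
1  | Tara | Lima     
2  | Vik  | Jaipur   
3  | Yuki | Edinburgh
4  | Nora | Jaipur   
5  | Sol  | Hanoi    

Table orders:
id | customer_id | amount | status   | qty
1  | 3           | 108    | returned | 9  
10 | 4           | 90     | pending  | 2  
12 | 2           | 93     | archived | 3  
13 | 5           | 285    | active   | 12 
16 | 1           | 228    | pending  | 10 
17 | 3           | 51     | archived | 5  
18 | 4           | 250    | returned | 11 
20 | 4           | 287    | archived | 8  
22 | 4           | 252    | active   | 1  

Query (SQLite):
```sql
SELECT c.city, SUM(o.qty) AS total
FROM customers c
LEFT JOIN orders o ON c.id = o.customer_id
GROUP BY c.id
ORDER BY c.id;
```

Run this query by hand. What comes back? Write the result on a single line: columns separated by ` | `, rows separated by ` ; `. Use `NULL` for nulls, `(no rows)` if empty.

Lima | 10 ; Jaipur | 3 ; Edinburgh | 14 ; Jaipur | 22 ; Hanoi | 12

LEFT JOIN keeps every customers row; unmatched ones get NULL for orders columns.
Group by customers.id and compute SUM(o.qty). SUM over an all-NULL group is NULL.
  1: ids {16} → SUM(o.qty)=10
  2: ids {12} → SUM(o.qty)=3
  3: ids {1, 17} → SUM(o.qty)=14
  4: ids {10, 18, 20, 22} → SUM(o.qty)=22
  5: ids {13} → SUM(o.qty)=12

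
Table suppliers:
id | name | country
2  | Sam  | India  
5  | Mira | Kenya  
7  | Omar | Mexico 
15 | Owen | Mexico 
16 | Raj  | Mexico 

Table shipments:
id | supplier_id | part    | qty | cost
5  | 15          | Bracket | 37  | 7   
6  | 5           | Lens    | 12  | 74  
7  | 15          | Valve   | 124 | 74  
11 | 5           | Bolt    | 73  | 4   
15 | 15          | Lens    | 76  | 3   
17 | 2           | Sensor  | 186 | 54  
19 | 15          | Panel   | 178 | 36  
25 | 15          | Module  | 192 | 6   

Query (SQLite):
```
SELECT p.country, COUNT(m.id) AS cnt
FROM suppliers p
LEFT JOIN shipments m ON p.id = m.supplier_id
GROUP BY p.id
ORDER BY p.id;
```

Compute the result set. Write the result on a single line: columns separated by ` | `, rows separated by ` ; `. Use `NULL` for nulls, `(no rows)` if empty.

India | 1 ; Kenya | 2 ; Mexico | 0 ; Mexico | 5 ; Mexico | 0

LEFT JOIN keeps every suppliers row; unmatched ones get NULL for shipments columns.
Group by suppliers.id and compute COUNT(m.id). COUNT(col) of an all-NULL group is 0.
  2: ids {17} → COUNT(m.id)=1
  5: ids {6, 11} → COUNT(m.id)=2
  7: ids {—} → COUNT(m.id)=0
  15: ids {5, 7, 15, 19, 25} → COUNT(m.id)=5
  16: ids {—} → COUNT(m.id)=0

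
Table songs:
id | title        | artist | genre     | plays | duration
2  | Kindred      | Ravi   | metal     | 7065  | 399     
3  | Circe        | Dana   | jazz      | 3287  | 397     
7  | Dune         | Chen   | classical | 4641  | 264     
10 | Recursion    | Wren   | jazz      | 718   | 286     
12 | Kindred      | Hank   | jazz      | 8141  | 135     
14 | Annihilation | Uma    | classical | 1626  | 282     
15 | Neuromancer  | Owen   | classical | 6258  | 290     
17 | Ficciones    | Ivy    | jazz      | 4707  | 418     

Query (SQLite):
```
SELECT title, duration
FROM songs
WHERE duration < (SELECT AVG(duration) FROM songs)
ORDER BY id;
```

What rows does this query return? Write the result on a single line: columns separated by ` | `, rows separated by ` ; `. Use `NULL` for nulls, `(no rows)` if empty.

Dune | 264 ; Recursion | 286 ; Kindred | 135 ; Annihilation | 282 ; Neuromancer | 290

Scalar subquery: AVG(duration) over all songs rows = 308.875.
Keep rows where duration < that value.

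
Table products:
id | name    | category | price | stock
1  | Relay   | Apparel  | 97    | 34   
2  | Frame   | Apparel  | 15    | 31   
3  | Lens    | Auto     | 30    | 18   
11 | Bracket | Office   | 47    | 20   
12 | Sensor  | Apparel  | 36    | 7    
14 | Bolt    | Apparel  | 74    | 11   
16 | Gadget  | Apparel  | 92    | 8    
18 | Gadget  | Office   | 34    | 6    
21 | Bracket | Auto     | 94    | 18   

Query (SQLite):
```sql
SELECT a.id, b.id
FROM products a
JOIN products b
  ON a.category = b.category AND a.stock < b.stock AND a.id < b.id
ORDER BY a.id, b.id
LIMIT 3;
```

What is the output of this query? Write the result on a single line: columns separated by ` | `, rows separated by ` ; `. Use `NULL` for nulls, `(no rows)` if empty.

12 | 14 ; 12 | 16

Pairs (a,b) with same category, a.stock < b.stock, a.id < b.id.
category groups: Apparel:{1,2,12,14,16} Auto:{3,21} Office:{11,18}
Ordered by (a.id, b.id); first 3.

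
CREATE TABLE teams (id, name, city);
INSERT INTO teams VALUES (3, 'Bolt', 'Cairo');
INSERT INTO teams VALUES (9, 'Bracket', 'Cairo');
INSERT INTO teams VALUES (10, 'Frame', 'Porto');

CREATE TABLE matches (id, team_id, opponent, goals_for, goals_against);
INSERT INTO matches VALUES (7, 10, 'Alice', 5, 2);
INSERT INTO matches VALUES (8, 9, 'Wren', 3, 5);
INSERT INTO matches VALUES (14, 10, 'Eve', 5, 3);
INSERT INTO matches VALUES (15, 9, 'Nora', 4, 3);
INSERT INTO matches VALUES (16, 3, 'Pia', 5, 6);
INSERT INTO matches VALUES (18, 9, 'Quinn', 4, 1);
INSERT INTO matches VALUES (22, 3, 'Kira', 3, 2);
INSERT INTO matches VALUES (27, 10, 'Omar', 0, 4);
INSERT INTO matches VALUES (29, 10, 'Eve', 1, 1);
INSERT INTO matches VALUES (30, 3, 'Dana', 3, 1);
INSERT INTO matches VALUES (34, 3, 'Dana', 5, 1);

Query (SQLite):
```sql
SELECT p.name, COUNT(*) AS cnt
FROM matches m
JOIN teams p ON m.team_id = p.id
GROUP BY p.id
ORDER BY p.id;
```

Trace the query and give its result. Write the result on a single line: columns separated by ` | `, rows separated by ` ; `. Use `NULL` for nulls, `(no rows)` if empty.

Bolt | 4 ; Bracket | 3 ; Frame | 4

Join each matches row to its teams via team_id.
Group joined rows by teams.id; compute COUNT(*) per group.
  3: ids {16, 22, 30, 34} → COUNT(*)=4
  9: ids {8, 15, 18} → COUNT(*)=3
  10: ids {7, 14, 27, 29} → COUNT(*)=4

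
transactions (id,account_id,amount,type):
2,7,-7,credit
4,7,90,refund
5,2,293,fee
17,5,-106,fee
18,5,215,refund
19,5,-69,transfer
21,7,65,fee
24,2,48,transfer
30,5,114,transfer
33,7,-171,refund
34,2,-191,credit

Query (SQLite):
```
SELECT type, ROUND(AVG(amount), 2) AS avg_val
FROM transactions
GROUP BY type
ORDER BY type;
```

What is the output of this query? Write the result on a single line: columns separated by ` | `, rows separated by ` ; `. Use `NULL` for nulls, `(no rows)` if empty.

Partition transactions by type; compute ROUND(AVG(amount), 2) within each group.
  credit: ids {2, 34} → ROUND(AVG(amount), 2)=-99
  fee: ids {5, 17, 21} → ROUND(AVG(amount), 2)=84
  refund: ids {4, 18, 33} → ROUND(AVG(amount), 2)=44.67
  transfer: ids {19, 24, 30} → ROUND(AVG(amount), 2)=31

credit | -99 ; fee | 84 ; refund | 44.67 ; transfer | 31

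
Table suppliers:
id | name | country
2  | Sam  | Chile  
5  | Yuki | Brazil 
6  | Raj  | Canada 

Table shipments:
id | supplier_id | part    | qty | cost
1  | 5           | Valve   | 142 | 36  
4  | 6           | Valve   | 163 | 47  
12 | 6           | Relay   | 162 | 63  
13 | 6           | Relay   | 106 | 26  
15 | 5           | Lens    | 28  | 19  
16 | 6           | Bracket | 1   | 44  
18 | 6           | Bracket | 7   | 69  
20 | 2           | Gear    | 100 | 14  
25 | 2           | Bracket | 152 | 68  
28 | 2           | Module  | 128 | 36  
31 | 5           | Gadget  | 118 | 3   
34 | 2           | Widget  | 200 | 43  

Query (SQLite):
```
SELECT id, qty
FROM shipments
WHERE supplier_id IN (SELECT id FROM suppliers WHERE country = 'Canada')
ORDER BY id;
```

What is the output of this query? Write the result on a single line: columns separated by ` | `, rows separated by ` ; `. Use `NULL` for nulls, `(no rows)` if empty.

Inner query: suppliers.id where country = 'Canada'.
Outer: keep shipments rows whose supplier_id is in that set.
Inner query → {6}

4 | 163 ; 12 | 162 ; 13 | 106 ; 16 | 1 ; 18 | 7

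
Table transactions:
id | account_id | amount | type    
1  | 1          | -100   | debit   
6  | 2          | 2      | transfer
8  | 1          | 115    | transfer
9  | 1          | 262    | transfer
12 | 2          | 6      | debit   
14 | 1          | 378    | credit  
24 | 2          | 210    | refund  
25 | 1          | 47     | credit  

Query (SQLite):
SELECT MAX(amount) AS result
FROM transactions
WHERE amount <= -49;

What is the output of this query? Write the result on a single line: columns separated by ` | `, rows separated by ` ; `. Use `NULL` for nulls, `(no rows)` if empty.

Rows where amount <= -49 → amount values: [-100].
MAX of non-NULL values = -100.

-100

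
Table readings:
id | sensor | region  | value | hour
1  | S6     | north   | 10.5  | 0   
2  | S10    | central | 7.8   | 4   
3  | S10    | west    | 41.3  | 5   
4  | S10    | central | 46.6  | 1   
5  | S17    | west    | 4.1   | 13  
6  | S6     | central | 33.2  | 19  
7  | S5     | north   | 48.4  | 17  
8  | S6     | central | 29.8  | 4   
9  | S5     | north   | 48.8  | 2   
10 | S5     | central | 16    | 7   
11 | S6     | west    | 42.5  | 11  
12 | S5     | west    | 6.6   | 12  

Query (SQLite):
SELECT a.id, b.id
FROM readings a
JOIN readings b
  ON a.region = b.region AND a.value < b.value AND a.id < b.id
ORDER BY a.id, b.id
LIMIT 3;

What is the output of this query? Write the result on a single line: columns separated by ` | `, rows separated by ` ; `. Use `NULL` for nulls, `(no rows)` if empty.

1 | 7 ; 1 | 9 ; 2 | 4

Pairs (a,b) with same region, a.value < b.value, a.id < b.id.
region groups: central:{2,4,6,8,10} north:{1,7,9} west:{3,5,11,12}
Ordered by (a.id, b.id); first 3.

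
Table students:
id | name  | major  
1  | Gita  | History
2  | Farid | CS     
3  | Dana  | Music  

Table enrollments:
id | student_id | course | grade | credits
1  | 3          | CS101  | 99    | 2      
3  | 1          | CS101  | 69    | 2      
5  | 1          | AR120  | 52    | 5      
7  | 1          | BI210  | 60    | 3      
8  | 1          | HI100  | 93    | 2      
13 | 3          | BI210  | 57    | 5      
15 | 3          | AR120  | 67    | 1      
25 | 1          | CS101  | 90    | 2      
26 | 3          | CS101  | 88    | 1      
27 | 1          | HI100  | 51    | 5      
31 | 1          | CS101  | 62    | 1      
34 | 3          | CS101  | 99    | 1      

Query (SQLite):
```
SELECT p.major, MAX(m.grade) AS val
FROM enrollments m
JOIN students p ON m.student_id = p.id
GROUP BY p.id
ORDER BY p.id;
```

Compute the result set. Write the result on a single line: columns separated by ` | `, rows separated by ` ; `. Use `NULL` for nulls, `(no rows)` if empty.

History | 93 ; Music | 99

Join each enrollments row to its students via student_id.
Group joined rows by students.id; compute MAX(m.grade) per group.
  1: ids {3, 5, 7, 8, 25, 27, 31} → MAX(m.grade)=93
  3: ids {1, 13, 15, 26, 34} → MAX(m.grade)=99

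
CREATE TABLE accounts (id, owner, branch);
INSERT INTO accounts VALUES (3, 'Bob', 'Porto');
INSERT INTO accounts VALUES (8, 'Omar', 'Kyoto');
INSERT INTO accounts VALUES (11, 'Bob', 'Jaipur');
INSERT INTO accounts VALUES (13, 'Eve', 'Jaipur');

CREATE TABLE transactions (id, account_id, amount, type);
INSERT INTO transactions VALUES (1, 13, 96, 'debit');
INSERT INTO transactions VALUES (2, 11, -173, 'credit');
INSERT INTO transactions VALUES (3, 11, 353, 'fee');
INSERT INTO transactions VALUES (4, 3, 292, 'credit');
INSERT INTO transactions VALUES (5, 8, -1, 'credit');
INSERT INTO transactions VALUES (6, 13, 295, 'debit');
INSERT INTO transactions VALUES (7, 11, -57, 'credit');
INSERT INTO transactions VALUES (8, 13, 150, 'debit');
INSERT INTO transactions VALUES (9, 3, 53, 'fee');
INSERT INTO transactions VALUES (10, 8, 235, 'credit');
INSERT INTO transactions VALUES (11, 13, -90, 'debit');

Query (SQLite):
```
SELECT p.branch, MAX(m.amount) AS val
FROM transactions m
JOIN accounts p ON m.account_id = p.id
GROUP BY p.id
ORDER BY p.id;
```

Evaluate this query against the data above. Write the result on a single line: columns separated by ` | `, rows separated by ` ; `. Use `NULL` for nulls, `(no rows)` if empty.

Join each transactions row to its accounts via account_id.
Group joined rows by accounts.id; compute MAX(m.amount) per group.
  3: ids {4, 9} → MAX(m.amount)=292
  8: ids {5, 10} → MAX(m.amount)=235
  11: ids {2, 3, 7} → MAX(m.amount)=353
  13: ids {1, 6, 8, 11} → MAX(m.amount)=295

Porto | 292 ; Kyoto | 235 ; Jaipur | 353 ; Jaipur | 295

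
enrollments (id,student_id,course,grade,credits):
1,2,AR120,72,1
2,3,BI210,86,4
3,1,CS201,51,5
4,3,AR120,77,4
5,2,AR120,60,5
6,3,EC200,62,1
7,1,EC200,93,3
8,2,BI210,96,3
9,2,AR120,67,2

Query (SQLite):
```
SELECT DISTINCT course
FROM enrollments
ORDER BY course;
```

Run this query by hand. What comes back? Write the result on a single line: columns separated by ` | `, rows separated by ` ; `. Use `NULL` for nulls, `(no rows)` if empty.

Collect distinct course values from enrollments.

AR120 ; BI210 ; CS201 ; EC200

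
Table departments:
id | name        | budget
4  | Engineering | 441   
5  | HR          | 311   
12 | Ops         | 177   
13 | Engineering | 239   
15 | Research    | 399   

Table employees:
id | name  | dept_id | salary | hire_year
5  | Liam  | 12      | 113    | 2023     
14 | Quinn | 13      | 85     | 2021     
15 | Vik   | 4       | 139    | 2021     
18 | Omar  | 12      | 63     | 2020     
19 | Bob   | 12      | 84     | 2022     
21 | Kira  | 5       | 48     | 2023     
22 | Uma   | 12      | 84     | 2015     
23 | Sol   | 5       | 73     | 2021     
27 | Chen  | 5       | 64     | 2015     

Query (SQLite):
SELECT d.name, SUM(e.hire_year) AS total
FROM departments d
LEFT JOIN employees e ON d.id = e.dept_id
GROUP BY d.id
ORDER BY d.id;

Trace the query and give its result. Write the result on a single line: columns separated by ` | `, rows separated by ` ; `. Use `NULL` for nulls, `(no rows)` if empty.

Engineering | 2021 ; HR | 6059 ; Ops | 8080 ; Engineering | 2021 ; Research | NULL

LEFT JOIN keeps every departments row; unmatched ones get NULL for employees columns.
Group by departments.id and compute SUM(e.hire_year). SUM over an all-NULL group is NULL.
  4: ids {15} → SUM(e.hire_year)=2021
  5: ids {21, 23, 27} → SUM(e.hire_year)=6059
  12: ids {5, 18, 19, 22} → SUM(e.hire_year)=8080
  13: ids {14} → SUM(e.hire_year)=2021
  15: ids {—} → SUM(e.hire_year)=NULL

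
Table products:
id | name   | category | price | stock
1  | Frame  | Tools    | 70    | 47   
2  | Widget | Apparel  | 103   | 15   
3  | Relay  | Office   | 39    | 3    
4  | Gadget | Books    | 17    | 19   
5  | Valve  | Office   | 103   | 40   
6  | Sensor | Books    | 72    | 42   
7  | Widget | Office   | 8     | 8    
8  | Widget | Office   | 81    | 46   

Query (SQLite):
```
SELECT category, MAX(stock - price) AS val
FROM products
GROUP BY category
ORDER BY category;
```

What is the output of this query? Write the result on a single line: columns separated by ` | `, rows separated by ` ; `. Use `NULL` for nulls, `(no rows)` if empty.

For each row compute stock - price.
Group by category; take MAX of the expression per group.
  Apparel: ids {2} → MAX(stock - price)=-88
  Books: ids {4, 6} → MAX(stock - price)=2
  Office: ids {3, 5, 7, 8} → MAX(stock - price)=0
  Tools: ids {1} → MAX(stock - price)=-23

Apparel | -88 ; Books | 2 ; Office | 0 ; Tools | -23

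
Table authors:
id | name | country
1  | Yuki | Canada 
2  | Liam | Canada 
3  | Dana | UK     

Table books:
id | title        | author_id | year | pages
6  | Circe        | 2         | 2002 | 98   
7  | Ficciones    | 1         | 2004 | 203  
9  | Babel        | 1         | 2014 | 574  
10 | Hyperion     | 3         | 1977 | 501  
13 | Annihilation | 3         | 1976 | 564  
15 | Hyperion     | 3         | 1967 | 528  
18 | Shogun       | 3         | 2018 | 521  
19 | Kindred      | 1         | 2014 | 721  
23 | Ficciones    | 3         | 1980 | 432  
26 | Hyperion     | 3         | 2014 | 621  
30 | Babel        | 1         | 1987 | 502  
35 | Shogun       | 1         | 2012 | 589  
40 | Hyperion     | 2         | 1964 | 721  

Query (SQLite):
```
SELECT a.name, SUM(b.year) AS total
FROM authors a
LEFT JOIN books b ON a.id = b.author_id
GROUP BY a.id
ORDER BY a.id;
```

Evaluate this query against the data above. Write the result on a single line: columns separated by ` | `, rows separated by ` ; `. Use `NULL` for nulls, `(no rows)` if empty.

LEFT JOIN keeps every authors row; unmatched ones get NULL for books columns.
Group by authors.id and compute SUM(b.year). SUM over an all-NULL group is NULL.
  1: ids {7, 9, 19, 30, 35} → SUM(b.year)=10031
  2: ids {6, 40} → SUM(b.year)=3966
  3: ids {10, 13, 15, 18, 23, 26} → SUM(b.year)=11932

Yuki | 10031 ; Liam | 3966 ; Dana | 11932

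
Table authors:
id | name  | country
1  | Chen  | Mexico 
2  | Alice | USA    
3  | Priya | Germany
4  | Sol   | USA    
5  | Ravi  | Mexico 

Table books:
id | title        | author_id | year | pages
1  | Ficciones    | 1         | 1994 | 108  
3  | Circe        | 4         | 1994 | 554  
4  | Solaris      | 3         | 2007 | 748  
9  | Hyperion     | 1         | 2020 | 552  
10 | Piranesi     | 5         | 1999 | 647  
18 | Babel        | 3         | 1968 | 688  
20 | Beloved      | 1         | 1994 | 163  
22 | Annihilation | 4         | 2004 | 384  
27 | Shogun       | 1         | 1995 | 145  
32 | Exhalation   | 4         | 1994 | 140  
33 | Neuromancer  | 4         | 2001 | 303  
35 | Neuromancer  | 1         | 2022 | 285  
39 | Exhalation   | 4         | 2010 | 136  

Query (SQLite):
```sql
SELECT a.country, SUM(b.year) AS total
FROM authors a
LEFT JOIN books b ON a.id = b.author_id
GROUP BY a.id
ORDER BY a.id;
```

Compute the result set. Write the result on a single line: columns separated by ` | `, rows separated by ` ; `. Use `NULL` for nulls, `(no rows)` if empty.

LEFT JOIN keeps every authors row; unmatched ones get NULL for books columns.
Group by authors.id and compute SUM(b.year). SUM over an all-NULL group is NULL.
  1: ids {1, 9, 20, 27, 35} → SUM(b.year)=10025
  2: ids {—} → SUM(b.year)=NULL
  3: ids {4, 18} → SUM(b.year)=3975
  4: ids {3, 22, 32, 33, 39} → SUM(b.year)=10003
  5: ids {10} → SUM(b.year)=1999

Mexico | 10025 ; USA | NULL ; Germany | 3975 ; USA | 10003 ; Mexico | 1999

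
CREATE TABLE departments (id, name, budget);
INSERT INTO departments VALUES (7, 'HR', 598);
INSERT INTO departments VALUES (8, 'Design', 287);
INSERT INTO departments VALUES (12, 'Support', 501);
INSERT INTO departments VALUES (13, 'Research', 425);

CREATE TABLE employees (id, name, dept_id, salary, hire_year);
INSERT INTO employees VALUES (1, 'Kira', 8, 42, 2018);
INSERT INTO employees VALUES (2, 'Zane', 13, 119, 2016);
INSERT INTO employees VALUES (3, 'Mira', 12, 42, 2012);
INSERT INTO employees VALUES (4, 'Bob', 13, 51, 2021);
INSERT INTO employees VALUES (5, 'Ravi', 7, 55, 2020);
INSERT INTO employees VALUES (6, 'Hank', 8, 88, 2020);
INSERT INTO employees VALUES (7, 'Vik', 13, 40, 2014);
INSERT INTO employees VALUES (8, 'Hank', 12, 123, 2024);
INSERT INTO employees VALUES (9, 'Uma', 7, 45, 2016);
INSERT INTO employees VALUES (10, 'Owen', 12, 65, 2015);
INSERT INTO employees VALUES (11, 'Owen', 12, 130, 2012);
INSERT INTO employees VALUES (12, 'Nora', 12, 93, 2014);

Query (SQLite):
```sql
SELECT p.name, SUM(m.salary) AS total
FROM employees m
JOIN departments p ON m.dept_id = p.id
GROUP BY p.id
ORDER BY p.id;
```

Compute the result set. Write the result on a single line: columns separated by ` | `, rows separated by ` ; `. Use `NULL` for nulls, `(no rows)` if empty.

Join each employees row to its departments via dept_id.
Group joined rows by departments.id; compute SUM(m.salary) per group.
  7: ids {5, 9} → SUM(m.salary)=100
  8: ids {1, 6} → SUM(m.salary)=130
  12: ids {3, 8, 10, 11, 12} → SUM(m.salary)=453
  13: ids {2, 4, 7} → SUM(m.salary)=210

HR | 100 ; Design | 130 ; Support | 453 ; Research | 210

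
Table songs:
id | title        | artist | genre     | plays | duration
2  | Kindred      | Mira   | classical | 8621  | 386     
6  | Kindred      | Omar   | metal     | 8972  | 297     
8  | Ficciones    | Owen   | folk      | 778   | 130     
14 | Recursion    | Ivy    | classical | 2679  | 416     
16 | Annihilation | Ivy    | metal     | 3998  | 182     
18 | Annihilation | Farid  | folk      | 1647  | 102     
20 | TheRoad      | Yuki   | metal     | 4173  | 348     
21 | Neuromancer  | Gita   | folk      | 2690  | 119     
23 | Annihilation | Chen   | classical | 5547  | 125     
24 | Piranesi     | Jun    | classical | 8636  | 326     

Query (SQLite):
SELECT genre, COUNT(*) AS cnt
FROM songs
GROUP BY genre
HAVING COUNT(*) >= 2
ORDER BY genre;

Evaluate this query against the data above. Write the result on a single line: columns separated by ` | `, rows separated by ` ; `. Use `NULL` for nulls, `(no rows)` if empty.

Partition songs by genre; compute COUNT(*) within each group.
HAVING: keep groups with count ≥ 2.
  classical: ids {2, 14, 23, 24} → COUNT(*)=4
  folk: ids {8, 18, 21} → COUNT(*)=3
  metal: ids {6, 16, 20} → COUNT(*)=3

classical | 4 ; folk | 3 ; metal | 3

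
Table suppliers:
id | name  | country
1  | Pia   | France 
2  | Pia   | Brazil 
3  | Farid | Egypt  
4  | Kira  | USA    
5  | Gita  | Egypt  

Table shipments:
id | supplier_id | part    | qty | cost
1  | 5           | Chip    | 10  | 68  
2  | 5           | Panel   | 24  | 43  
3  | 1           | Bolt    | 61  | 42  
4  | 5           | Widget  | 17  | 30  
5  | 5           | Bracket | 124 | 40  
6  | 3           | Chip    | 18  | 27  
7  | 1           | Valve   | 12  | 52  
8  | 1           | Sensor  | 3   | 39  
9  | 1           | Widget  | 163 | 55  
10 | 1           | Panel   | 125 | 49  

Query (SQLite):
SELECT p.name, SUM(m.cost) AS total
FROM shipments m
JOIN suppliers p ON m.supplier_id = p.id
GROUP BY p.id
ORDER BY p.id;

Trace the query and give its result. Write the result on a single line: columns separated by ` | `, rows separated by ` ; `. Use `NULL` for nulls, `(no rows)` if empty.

Join each shipments row to its suppliers via supplier_id.
Group joined rows by suppliers.id; compute SUM(m.cost) per group.
  1: ids {3, 7, 8, 9, 10} → SUM(m.cost)=237
  3: ids {6} → SUM(m.cost)=27
  5: ids {1, 2, 4, 5} → SUM(m.cost)=181

Pia | 237 ; Farid | 27 ; Gita | 181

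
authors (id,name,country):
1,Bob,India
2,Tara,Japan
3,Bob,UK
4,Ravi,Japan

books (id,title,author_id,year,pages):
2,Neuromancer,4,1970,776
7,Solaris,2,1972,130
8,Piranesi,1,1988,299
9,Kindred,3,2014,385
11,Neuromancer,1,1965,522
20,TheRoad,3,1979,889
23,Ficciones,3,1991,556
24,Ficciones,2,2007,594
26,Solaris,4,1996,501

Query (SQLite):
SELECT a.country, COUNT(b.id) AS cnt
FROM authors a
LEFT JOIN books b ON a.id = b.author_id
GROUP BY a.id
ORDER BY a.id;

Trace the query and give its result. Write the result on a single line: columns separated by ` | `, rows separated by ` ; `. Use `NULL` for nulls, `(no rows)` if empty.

India | 2 ; Japan | 2 ; UK | 3 ; Japan | 2

LEFT JOIN keeps every authors row; unmatched ones get NULL for books columns.
Group by authors.id and compute COUNT(b.id). COUNT(col) of an all-NULL group is 0.
  1: ids {8, 11} → COUNT(b.id)=2
  2: ids {7, 24} → COUNT(b.id)=2
  3: ids {9, 20, 23} → COUNT(b.id)=3
  4: ids {2, 26} → COUNT(b.id)=2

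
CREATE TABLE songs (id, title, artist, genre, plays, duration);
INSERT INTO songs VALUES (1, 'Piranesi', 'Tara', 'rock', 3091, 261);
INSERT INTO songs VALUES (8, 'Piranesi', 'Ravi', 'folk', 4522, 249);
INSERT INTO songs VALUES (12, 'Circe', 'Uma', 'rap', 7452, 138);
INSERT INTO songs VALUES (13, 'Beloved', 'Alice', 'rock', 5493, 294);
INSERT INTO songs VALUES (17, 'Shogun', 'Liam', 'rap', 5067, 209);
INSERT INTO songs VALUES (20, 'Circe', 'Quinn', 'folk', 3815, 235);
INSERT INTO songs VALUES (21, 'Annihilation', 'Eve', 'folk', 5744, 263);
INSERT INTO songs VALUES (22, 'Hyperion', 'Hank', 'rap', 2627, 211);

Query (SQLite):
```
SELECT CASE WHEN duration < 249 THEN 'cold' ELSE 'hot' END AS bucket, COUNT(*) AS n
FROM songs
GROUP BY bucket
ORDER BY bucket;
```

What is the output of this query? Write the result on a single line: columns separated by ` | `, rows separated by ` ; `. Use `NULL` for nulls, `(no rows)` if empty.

cold | 4 ; hot | 4

Bucket rows by duration < 249 → 'cold' else 'hot'; count each bucket.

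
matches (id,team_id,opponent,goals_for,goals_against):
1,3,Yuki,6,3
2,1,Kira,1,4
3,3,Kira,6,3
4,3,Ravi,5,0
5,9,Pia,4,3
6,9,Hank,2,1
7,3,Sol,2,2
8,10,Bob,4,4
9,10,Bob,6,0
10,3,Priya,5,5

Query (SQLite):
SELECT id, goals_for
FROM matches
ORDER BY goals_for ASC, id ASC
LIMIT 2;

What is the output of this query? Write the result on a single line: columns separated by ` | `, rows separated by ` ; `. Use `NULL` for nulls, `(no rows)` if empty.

Sort by goals_for asc, tiebreak id asc: (1, id=2), (2, id=6), (2, id=7), (4, id=5), (4, id=8) …. Take first 2.

2 | 1 ; 6 | 2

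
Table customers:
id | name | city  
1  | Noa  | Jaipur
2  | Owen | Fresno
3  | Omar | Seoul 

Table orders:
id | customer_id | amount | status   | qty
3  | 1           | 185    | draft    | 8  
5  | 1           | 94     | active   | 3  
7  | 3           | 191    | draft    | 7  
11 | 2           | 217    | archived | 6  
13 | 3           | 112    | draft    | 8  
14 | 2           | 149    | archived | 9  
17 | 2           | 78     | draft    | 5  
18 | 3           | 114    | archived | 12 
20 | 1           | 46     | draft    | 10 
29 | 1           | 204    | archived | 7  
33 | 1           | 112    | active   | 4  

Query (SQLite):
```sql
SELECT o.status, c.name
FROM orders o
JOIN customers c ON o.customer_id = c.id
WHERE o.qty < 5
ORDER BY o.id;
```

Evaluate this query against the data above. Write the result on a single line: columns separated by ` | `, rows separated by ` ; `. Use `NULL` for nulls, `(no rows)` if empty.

Each orders row matches the customers row where customer_id = customers.id.
Then keep rows with o.qty < 5.

active | Noa ; active | Noa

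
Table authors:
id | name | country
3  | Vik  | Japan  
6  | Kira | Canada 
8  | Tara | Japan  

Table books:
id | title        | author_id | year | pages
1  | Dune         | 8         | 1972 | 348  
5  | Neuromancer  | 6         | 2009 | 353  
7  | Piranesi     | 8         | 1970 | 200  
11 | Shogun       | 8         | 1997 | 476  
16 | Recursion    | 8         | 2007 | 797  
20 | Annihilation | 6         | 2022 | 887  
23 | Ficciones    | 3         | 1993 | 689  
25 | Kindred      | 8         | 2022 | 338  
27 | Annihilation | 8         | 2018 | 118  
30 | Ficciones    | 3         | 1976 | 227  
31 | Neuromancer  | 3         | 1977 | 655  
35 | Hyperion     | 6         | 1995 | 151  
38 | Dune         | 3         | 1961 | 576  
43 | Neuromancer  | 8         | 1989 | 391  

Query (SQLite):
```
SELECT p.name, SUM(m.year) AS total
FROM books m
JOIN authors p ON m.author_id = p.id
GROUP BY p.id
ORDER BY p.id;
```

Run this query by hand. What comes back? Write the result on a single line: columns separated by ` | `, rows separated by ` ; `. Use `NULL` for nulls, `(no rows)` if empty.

Join each books row to its authors via author_id.
Group joined rows by authors.id; compute SUM(m.year) per group.
  3: ids {23, 30, 31, 38} → SUM(m.year)=7907
  6: ids {5, 20, 35} → SUM(m.year)=6026
  8: ids {1, 7, 11, 16, 25, 27, 43} → SUM(m.year)=13975

Vik | 7907 ; Kira | 6026 ; Tara | 13975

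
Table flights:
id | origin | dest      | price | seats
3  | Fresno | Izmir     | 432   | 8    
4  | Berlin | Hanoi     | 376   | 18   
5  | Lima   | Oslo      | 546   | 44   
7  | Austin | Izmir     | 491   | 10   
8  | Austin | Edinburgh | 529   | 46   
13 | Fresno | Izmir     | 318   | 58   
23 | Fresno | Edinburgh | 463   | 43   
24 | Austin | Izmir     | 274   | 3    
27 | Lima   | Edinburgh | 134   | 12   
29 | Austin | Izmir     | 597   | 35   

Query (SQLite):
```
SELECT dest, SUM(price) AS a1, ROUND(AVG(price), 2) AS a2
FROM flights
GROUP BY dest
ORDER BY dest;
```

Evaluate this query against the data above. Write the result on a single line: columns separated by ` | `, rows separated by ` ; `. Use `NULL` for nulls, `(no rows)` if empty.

Edinburgh | 1126 | 375.33 ; Hanoi | 376 | 376 ; Izmir | 2112 | 422.4 ; Oslo | 546 | 546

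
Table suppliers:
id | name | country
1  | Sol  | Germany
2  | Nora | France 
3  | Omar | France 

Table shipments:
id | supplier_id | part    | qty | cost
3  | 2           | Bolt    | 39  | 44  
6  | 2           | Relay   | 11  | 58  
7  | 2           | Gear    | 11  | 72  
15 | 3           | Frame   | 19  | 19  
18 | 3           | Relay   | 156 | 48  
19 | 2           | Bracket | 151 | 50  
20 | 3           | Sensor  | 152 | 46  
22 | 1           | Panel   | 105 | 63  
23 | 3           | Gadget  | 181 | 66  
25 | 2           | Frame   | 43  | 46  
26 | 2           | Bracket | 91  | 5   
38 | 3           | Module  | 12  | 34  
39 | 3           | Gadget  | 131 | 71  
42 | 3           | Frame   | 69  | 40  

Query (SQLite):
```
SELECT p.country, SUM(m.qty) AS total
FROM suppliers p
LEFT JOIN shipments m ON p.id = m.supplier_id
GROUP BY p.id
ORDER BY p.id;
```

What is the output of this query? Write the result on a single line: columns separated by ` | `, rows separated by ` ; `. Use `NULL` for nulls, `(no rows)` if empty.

LEFT JOIN keeps every suppliers row; unmatched ones get NULL for shipments columns.
Group by suppliers.id and compute SUM(m.qty). SUM over an all-NULL group is NULL.
  1: ids {22} → SUM(m.qty)=105
  2: ids {3, 6, 7, 19, 25, 26} → SUM(m.qty)=346
  3: ids {15, 18, 20, 23, 38, 39, 42} → SUM(m.qty)=720

Germany | 105 ; France | 346 ; France | 720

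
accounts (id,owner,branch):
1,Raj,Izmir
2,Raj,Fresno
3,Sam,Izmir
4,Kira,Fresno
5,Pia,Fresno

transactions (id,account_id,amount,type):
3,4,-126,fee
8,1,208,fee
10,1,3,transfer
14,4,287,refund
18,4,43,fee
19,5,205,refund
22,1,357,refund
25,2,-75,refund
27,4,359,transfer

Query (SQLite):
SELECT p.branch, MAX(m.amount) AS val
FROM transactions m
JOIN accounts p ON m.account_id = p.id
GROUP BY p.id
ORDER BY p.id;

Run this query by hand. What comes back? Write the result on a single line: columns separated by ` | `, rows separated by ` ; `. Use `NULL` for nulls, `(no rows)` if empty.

Izmir | 357 ; Fresno | -75 ; Fresno | 359 ; Fresno | 205

Join each transactions row to its accounts via account_id.
Group joined rows by accounts.id; compute MAX(m.amount) per group.
  1: ids {8, 10, 22} → MAX(m.amount)=357
  2: ids {25} → MAX(m.amount)=-75
  4: ids {3, 14, 18, 27} → MAX(m.amount)=359
  5: ids {19} → MAX(m.amount)=205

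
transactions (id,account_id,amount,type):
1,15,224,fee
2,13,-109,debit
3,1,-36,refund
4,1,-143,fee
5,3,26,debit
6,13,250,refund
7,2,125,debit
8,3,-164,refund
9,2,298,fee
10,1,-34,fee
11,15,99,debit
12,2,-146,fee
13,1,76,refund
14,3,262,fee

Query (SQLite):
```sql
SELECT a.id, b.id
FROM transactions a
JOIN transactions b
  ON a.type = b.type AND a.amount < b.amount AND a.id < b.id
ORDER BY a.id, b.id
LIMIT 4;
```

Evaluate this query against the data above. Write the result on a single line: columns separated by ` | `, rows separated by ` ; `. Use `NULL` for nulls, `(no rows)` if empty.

Pairs (a,b) with same type, a.amount < b.amount, a.id < b.id.
type groups: debit:{2,5,7,11} fee:{1,4,9,10,12,14} refund:{3,6,8,13}
Ordered by (a.id, b.id); first 4.

1 | 9 ; 1 | 14 ; 2 | 5 ; 2 | 7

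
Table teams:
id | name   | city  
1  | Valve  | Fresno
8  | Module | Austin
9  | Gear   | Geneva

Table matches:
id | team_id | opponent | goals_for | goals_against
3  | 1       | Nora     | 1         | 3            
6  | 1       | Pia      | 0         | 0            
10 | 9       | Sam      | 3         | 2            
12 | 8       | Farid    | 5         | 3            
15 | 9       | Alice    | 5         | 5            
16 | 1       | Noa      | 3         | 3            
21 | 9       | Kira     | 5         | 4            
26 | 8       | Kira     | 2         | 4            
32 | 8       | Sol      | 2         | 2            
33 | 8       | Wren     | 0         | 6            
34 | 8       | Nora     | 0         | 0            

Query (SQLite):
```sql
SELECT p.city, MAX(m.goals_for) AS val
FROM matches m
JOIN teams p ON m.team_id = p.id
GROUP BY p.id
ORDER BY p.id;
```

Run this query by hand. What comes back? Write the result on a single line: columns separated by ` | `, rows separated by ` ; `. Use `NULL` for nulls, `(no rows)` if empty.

Join each matches row to its teams via team_id.
Group joined rows by teams.id; compute MAX(m.goals_for) per group.
  1: ids {3, 6, 16} → MAX(m.goals_for)=3
  8: ids {12, 26, 32, 33, 34} → MAX(m.goals_for)=5
  9: ids {10, 15, 21} → MAX(m.goals_for)=5

Fresno | 3 ; Austin | 5 ; Geneva | 5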